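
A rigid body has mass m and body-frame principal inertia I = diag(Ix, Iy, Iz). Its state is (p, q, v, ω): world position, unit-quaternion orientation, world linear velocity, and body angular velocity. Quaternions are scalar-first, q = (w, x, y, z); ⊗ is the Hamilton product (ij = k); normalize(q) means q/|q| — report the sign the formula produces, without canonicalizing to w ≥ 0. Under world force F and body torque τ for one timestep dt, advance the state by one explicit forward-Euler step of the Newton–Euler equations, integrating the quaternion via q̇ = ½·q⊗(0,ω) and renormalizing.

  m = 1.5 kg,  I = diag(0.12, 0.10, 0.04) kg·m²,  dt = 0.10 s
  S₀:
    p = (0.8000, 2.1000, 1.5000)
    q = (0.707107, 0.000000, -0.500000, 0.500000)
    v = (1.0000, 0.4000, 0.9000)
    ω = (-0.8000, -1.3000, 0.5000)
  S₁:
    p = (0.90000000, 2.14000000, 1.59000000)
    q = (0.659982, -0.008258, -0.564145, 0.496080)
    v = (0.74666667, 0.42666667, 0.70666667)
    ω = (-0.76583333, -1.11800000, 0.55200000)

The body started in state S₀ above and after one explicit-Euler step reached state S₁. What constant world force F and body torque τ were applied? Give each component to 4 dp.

ω₁ − ω₀ = (0.03416667, 0.18200000, 0.05200000)
precession coupling = (0.0390, -0.0320, -0.0208)
τ = I·(Δω/dt) + ω₀×(Iω₀) = (0.0800, 0.1500, 0.0000)
Δv = v₁−v₀ = (-0.25333333, 0.02666667, -0.19333333)
m·(v₁−v₀)/dt = (-3.8000, 0.4000, -2.9000)

F = (-3.8000, 0.4000, -2.9000)
τ = (0.0800, 0.1500, 0.0000)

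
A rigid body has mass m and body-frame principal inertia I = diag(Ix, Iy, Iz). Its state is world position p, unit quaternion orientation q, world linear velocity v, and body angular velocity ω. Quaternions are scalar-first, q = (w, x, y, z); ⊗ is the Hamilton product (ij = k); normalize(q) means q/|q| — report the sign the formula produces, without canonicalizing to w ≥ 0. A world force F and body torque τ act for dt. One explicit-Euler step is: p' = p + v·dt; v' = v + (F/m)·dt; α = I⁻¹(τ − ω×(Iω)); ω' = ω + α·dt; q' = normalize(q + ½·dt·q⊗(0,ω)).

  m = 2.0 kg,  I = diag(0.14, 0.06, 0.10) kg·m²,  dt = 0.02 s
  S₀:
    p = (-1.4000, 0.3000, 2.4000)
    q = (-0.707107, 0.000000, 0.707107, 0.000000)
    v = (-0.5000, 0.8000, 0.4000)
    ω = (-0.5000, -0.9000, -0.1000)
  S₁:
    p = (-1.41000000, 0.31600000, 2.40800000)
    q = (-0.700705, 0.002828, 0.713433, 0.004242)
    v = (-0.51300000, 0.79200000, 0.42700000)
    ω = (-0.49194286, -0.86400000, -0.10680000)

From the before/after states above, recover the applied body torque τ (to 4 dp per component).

τ = (0.0600, 0.1100, -0.0700)

rate change Δω = (0.00805714, 0.03600000, -0.00680000)
τ = I·(Δω/dt) + ω₀×(Iω₀) = (0.0600, 0.1100, -0.0700)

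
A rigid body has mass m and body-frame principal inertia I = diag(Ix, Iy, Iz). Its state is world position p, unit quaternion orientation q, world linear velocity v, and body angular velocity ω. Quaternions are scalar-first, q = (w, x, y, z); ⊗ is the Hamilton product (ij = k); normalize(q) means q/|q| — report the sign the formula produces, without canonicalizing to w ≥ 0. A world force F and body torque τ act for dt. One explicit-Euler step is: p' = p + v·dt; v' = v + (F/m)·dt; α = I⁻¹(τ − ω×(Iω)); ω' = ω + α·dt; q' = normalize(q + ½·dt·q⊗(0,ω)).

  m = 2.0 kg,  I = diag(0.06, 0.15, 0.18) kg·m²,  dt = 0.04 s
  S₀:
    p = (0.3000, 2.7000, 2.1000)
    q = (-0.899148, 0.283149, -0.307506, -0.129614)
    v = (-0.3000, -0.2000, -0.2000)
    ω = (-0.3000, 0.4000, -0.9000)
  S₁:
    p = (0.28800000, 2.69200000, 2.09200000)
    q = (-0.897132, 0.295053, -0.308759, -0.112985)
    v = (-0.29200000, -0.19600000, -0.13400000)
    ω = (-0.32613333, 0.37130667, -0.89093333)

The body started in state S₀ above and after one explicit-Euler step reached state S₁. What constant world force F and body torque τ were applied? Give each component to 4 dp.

rate change Δω = (-0.02613333, -0.02869333, 0.00906667)
ω₀×(Iω₀) = (-0.0108, -0.0324, -0.0108)
τ = I·(Δω/dt) + ω₀×(Iω₀) = (-0.0500, -0.1400, 0.0300)
velocity change Δv = (0.00800000, 0.00400000, 0.06600000)
F = m·Δv/dt = (0.4000, 0.2000, 3.3000)

F = (0.4000, 0.2000, 3.3000)
τ = (-0.0500, -0.1400, 0.0300)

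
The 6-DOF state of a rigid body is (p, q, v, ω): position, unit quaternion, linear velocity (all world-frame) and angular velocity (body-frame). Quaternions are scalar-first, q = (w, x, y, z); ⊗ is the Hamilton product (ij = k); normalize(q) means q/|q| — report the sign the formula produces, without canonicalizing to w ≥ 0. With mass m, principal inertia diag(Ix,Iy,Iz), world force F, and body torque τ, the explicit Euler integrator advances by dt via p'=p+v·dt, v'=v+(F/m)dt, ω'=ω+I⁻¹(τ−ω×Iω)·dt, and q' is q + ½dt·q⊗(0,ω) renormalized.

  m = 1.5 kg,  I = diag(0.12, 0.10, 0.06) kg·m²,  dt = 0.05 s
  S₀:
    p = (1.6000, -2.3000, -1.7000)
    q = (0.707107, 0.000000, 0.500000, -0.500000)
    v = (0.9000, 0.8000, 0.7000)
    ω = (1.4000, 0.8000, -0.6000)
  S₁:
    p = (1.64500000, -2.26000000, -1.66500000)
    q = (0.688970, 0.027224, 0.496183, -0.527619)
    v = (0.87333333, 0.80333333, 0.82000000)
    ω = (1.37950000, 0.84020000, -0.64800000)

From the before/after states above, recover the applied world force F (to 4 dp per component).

velocity change Δv = (-0.02666667, 0.00333333, 0.12000000)
F = m·Δv/dt = (-0.8000, 0.1000, 3.6000)

F = (-0.8000, 0.1000, 3.6000)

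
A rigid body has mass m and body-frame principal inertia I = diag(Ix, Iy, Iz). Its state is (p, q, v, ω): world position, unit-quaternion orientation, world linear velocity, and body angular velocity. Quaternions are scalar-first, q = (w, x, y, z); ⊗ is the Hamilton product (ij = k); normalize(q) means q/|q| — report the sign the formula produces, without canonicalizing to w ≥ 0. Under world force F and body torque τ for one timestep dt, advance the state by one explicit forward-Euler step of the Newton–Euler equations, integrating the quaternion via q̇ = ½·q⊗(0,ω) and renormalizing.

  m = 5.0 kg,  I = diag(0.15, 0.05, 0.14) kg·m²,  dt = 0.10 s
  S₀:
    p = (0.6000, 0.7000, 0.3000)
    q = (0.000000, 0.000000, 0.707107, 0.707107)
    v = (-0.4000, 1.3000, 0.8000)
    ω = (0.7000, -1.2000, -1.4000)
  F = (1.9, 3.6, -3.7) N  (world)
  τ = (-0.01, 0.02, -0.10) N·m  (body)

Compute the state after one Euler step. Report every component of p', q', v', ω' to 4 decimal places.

p' = (0.5600, 0.8300, 0.3800)
q' = (0.0915, -0.0070, 0.7283, 0.6791)
v' = (-0.3620, 1.3720, 0.7260)
ω' = (0.5925, -1.1404, -1.5314)

a = F/m = (0.3800, 0.7200, -0.7400)
p' = p + v·dt = (0.5600, 0.8300, 0.3800)
v' = v + a·dt = (-0.3620, 1.3720, 0.7260)
α = I⁻¹(τ − ω×Iω) = (-1.0747, 0.5960, -1.3143)
ω + α·dt = (0.5925, -1.1404, -1.5314)
2q̇ = q⊗(0,ω) = (1.8384782, -0.1414214, 0.4949749, -0.4949749)
q + ½dt·q⊗(0,ω), renormalized = (0.0915, -0.0070, 0.7283, 0.6791)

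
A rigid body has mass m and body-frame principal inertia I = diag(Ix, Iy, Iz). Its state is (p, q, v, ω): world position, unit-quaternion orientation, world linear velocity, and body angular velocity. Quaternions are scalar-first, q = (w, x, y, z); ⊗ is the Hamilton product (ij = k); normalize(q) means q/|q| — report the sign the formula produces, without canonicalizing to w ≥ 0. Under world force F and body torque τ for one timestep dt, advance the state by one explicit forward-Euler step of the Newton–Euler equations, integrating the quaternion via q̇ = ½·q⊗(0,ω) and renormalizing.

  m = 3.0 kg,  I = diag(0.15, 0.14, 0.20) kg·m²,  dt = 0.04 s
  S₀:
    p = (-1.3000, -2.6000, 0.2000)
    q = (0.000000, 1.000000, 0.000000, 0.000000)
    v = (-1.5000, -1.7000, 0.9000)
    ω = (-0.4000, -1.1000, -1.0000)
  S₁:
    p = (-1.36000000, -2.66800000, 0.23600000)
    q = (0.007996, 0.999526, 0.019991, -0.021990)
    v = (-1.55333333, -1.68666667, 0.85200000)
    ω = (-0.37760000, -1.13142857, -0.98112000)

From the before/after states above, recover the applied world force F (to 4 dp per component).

velocity change Δv = (-0.05333333, 0.01333333, -0.04800000)
F = m·Δv/dt = (-4.0000, 1.0000, -3.6000)

F = (-4.0000, 1.0000, -3.6000)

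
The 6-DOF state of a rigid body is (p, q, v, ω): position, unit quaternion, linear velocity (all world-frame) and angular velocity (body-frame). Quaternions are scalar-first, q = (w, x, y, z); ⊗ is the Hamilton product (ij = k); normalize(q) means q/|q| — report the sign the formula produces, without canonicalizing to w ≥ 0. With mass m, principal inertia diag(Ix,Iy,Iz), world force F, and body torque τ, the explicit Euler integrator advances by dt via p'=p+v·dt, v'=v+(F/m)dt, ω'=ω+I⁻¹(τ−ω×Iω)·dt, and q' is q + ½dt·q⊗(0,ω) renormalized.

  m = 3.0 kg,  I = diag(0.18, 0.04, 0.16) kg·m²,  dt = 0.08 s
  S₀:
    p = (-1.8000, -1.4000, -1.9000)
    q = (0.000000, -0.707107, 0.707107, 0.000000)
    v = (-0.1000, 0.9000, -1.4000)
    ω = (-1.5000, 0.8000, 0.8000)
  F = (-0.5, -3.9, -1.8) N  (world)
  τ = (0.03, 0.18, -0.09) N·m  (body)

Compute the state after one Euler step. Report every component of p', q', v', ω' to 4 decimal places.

p' = (-1.8080, -1.3280, -2.0120)
q' = (-0.0649, -0.6826, 0.7277, 0.0197)
v' = (-0.1133, 0.7960, -1.4480)
ω' = (-1.5208, 1.2080, 0.6710)

p + v·dt = (-1.8080, -1.3280, -2.0120)
v' = v + a·dt = (-0.1133, 0.7960, -1.4480)
ω×(Iω) gyroscopic = (0.0768, -0.0240, 0.1680)
(τ − ω×Iω)/I = (-0.2600, 5.1000, -1.6125)
new body rate ω' = (-1.5208, 1.2080, 0.6710)
q⊗(0,ω) = (-1.6263461, 0.5656856, 0.5656856, 0.4949749)
updated quaternion q' = (-0.0649, -0.6826, 0.7277, 0.0197)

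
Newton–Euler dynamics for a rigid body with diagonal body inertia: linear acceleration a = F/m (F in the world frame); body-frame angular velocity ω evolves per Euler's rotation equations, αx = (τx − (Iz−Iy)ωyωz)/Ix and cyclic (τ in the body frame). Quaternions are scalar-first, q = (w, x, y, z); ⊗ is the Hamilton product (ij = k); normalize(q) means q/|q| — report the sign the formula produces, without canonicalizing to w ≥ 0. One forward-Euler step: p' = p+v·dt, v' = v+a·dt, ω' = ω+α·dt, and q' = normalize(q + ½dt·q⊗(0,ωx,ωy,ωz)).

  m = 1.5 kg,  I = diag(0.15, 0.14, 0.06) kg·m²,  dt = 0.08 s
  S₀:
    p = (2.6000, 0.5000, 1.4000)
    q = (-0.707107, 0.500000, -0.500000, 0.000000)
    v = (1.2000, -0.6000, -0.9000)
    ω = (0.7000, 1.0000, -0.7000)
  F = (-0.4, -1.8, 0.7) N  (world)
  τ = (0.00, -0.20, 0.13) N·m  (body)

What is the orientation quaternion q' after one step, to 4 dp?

q' = (-0.7000, 0.4934, -0.5135, 0.0537)

Hamilton product q⊗(0,ω) = (0.1500000, -0.1449749, -0.3571070, 1.3449749)
q + ½dt·q⊗(0,ω), renormalized = (-0.7000, 0.4934, -0.5135, 0.0537)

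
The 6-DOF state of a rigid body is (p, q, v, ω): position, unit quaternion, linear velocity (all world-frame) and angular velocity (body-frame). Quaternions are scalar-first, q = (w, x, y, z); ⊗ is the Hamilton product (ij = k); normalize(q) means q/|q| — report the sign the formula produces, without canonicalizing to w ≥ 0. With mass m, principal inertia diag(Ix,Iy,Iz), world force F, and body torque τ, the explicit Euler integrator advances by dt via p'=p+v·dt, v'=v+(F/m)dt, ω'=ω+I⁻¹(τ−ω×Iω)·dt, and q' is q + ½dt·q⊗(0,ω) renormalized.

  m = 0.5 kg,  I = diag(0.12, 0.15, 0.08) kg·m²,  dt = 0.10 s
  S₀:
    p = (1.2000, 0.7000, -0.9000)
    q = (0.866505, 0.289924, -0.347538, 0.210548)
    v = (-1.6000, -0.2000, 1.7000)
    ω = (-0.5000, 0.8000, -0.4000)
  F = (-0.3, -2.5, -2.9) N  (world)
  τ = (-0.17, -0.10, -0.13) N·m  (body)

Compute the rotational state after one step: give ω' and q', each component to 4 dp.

ω' = (-0.6603, 0.7280, -0.5475)
q' = (0.8907, 0.2664, -0.3119, 0.1959)

precession coupling ω×(Iω) = (0.0224, 0.0080, -0.0120)
(τ − ω×Iω)/I = (-1.6033, -0.7200, -1.4750)
ω' = ω + α·dt = (-0.6603, 0.7280, -0.5475)
2q̇ = q⊗(0,ω) = (0.5072116, -0.4626757, 0.7038996, -0.2884318)
q' = normalize(q + ½dt·q⊗(0,ω)) = (0.8907, 0.2664, -0.3119, 0.1959)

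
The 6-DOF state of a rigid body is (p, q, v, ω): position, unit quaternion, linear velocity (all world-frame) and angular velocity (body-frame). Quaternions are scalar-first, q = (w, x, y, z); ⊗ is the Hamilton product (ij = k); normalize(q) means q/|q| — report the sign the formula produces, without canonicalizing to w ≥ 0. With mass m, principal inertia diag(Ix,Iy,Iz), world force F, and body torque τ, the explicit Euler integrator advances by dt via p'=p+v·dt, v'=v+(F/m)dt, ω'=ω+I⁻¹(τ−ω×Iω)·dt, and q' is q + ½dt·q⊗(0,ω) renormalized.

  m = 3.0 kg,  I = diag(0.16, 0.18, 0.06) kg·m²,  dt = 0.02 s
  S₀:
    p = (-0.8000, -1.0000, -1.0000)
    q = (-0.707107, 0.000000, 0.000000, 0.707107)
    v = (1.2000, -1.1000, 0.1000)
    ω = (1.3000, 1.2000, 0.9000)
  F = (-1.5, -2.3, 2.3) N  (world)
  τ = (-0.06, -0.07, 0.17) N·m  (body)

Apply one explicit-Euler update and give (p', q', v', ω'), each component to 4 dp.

linear accel F/m = (-0.5000, -0.7667, 0.7667)
p + v·dt = (-0.7760, -1.0220, -0.9980)
new velocity v' = (1.1900, -1.1153, 0.1153)
(τ − ω×Iω)/I = (0.4350, -1.0389, 2.3133)
ω' = ω + α·dt = (1.3087, 1.1792, 0.9463)
2q̇ = q⊗(0,ω) = (-0.6363963, -1.7677675, 0.0707107, -0.6363963)
q' = normalize(q + ½dt·q⊗(0,ω)) = (-0.7133, -0.0177, 0.0007, 0.7006)

p' = (-0.7760, -1.0220, -0.9980)
q' = (-0.7133, -0.0177, 0.0007, 0.7006)
v' = (1.1900, -1.1153, 0.1153)
ω' = (1.3087, 1.1792, 0.9463)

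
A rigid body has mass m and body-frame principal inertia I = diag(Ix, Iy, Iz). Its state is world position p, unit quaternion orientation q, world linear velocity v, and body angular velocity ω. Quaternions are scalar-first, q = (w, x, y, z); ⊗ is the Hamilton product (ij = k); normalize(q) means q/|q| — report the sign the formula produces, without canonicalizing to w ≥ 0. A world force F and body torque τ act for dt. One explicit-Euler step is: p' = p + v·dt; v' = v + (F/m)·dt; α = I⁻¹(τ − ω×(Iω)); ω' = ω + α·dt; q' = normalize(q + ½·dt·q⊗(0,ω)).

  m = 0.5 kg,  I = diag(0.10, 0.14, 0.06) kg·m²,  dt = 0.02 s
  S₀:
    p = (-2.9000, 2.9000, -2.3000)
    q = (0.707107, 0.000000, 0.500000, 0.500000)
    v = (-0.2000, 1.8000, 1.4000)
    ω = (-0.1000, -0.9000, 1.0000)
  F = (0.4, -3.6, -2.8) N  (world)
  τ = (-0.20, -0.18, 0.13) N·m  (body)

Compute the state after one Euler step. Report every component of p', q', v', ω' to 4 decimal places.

p' = (-2.9040, 2.9360, -2.2720)
q' = (0.7065, 0.0088, 0.4931, 0.5075)
v' = (-0.1840, 1.6560, 1.2880)
ω' = (-0.1544, -0.9251, 1.0421)

a = F/m = (0.8000, -7.2000, -5.6000)
p + v·dt = (-2.9040, 2.9360, -2.2720)
new velocity v' = (-0.1840, 1.6560, 1.2880)
gyro term ω×Iω = (0.0720, -0.0040, 0.0036)
(τ − ω×Iω)/I = (-2.7200, -1.2571, 2.1067)
ω + α·dt = (-0.1544, -0.9251, 1.0421)
q⊗(0,ω) = (-0.0500000, 0.8792893, -0.6863963, 0.7571070)
updated quaternion q' = (0.7065, 0.0088, 0.4931, 0.5075)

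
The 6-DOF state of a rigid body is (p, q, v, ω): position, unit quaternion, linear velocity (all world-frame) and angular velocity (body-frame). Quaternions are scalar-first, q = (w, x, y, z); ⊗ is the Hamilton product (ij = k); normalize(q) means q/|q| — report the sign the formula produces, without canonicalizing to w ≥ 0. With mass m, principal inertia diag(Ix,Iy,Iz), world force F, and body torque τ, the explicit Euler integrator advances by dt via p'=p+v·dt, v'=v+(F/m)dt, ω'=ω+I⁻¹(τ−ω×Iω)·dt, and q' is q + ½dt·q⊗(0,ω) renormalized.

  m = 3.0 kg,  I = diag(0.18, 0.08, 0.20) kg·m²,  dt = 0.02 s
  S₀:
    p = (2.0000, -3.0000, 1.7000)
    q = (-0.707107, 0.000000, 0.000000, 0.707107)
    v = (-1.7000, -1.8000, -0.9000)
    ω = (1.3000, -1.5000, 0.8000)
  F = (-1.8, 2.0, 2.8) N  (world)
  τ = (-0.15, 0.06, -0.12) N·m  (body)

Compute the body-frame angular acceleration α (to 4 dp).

α = (-0.0333, 1.0100, -1.5750)

gyro term ω×Iω = (-0.1440, -0.0208, 0.1950)
α = I⁻¹(τ − ω×Iω) = (-0.0333, 1.0100, -1.5750)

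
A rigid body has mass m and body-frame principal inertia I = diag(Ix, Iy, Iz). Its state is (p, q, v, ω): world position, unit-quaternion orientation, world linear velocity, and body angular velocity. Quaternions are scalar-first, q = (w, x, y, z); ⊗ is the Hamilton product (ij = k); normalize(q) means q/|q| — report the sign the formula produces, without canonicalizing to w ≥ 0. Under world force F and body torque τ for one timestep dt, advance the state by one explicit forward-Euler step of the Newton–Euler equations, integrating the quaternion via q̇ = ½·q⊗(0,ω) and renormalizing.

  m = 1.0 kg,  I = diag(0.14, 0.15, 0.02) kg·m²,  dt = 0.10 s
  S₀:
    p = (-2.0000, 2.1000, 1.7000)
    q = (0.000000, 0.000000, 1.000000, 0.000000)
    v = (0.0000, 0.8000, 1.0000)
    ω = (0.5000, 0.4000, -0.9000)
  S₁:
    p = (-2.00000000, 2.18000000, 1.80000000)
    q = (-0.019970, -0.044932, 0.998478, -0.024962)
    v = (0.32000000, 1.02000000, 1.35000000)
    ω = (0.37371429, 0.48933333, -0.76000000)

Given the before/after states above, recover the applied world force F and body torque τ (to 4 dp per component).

F = (3.2000, 2.2000, 3.5000)
τ = (-0.1300, 0.0800, 0.0300)

Δω = ω₁−ω₀ = (-0.12628571, 0.08933333, 0.14000000)
I·α + gyro = (-0.1300, 0.0800, 0.0300)
Δv = v₁−v₀ = (0.32000000, 0.22000000, 0.35000000)
F = m·Δv/dt = (3.2000, 2.2000, 3.5000)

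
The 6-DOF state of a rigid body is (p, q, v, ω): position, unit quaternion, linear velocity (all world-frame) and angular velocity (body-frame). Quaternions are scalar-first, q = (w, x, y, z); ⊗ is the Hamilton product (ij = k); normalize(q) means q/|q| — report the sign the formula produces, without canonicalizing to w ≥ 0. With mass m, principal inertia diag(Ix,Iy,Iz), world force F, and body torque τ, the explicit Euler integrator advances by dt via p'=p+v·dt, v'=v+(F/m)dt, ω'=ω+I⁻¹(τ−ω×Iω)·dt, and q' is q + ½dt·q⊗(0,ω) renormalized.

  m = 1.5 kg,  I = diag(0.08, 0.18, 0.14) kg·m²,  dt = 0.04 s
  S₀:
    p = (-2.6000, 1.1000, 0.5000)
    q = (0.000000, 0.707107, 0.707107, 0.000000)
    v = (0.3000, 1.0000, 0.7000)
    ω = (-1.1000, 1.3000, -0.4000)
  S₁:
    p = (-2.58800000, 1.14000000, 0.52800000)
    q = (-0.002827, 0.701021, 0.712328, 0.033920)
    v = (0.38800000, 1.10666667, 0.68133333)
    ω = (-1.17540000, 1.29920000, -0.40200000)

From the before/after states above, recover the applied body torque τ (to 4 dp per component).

Δω = ω₁−ω₀ = (-0.07540000, -0.00080000, -0.00200000)
I·α + gyro = (-0.1300, -0.0300, -0.1500)

τ = (-0.1300, -0.0300, -0.1500)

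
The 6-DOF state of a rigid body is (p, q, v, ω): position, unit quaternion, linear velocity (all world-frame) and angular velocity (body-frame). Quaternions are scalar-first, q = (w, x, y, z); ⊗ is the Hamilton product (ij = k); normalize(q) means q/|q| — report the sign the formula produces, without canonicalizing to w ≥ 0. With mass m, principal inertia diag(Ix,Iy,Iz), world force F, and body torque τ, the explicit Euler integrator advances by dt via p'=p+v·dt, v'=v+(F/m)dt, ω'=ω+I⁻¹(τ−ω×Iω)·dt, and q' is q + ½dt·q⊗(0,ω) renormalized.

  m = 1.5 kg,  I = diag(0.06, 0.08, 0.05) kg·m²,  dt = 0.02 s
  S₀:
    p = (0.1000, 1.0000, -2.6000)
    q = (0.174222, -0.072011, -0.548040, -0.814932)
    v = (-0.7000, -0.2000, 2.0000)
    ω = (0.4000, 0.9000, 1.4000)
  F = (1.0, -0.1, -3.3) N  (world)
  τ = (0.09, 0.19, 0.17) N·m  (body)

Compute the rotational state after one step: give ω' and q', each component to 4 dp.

angular accel α = (2.1300, 2.3050, 3.2560)
ω' = ω + α·dt = (0.4426, 0.9461, 1.4651)
q⊗(0,ω) = (1.6629452, 0.0358716, -0.0683576, 0.3983169)
q + ½dt·q⊗(0,ω), renormalized = (0.1908, -0.0716, -0.5486, -0.8108)

ω' = (0.4426, 0.9461, 1.4651)
q' = (0.1908, -0.0716, -0.5486, -0.8108)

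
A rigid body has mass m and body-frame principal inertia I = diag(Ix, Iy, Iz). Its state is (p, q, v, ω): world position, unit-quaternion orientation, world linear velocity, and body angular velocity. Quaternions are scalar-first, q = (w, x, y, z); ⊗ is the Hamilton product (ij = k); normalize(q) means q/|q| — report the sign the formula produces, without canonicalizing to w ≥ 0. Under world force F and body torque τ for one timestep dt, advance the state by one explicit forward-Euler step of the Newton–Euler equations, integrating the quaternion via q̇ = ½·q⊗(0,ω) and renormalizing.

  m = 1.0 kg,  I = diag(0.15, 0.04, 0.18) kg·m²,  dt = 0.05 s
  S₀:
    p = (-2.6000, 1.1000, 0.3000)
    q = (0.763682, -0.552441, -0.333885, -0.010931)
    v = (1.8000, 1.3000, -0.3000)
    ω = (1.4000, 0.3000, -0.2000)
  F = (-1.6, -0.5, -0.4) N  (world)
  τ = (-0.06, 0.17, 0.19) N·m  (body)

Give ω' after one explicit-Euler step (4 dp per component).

ω×(Iω) gyroscopic = (-0.0084, 0.0084, -0.0462)
angular accel α = (-0.3440, 4.0400, 1.3122)
ω + α·dt = (1.3828, 0.5020, -0.1344)

ω' = (1.3828, 0.5020, -0.1344)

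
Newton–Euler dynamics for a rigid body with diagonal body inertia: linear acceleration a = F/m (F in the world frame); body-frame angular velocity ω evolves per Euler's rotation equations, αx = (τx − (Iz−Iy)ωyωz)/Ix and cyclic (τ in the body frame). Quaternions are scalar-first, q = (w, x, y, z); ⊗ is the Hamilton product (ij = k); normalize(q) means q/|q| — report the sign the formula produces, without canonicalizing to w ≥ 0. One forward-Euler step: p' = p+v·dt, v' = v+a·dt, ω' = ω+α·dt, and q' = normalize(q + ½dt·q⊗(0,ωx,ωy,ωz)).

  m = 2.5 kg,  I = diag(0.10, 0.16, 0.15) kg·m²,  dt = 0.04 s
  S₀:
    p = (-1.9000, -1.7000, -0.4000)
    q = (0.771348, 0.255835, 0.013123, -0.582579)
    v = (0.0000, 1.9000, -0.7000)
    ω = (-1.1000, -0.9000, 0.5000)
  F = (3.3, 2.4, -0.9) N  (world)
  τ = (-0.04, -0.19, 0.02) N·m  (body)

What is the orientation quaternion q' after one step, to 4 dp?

q' = (0.7827, 0.2284, 0.0095, -0.5789)

q⊗(0,ω) = (0.5845187, -1.3662424, -0.1812938, 0.1698578)
updated quaternion q' = (0.7827, 0.2284, 0.0095, -0.5789)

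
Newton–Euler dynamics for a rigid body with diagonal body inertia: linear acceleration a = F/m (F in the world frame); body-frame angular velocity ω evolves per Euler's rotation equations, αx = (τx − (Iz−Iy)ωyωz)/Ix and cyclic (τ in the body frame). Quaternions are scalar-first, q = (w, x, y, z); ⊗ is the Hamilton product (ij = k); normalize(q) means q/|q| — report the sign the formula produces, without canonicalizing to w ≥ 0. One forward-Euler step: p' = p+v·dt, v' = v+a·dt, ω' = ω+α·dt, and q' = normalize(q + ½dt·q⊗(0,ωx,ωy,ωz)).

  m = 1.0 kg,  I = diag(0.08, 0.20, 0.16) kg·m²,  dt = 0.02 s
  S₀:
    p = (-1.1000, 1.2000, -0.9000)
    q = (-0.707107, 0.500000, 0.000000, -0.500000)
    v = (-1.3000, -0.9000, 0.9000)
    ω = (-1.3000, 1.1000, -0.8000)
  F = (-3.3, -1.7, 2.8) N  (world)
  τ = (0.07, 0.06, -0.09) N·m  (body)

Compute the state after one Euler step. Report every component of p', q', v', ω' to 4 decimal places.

a = (-3.3000, -1.7000, 2.8000)
p' = p + v·dt = (-1.1260, 1.1820, -0.8820)
new velocity v' = (-1.3660, -0.9340, 0.9560)
ω×(Iω) gyroscopic = (0.0352, -0.0832, -0.1716)
angular accel α = (0.4350, 0.7160, 0.5100)
new body rate ω' = (-1.2913, 1.1143, -0.7898)
2q̇ = q⊗(0,ω) = (0.2500000, 1.4692391, 0.2721823, 1.1156856)
updated quaternion q' = (-0.7045, 0.5146, 0.0027, -0.4888)

p' = (-1.1260, 1.1820, -0.8820)
q' = (-0.7045, 0.5146, 0.0027, -0.4888)
v' = (-1.3660, -0.9340, 0.9560)
ω' = (-1.2913, 1.1143, -0.7898)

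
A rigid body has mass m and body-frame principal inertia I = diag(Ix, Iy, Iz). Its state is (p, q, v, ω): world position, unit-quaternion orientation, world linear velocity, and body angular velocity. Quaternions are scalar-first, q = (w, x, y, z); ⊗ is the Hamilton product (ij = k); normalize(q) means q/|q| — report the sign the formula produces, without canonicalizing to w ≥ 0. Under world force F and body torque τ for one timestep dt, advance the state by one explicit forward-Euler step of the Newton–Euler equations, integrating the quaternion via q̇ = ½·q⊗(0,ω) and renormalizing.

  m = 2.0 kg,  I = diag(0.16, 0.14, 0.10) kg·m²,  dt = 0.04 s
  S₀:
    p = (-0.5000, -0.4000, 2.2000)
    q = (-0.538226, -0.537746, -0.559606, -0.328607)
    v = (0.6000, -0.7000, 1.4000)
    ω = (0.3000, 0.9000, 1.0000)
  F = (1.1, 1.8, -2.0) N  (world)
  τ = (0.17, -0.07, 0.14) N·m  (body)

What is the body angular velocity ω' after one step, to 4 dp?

ω' = (0.3515, 0.8749, 1.0582)

gyro term ω×Iω = (-0.0360, 0.0180, -0.0054)
angular accel α = (1.2875, -0.6286, 1.4540)
ω' = ω + α·dt = (0.3515, 0.8749, 1.0582)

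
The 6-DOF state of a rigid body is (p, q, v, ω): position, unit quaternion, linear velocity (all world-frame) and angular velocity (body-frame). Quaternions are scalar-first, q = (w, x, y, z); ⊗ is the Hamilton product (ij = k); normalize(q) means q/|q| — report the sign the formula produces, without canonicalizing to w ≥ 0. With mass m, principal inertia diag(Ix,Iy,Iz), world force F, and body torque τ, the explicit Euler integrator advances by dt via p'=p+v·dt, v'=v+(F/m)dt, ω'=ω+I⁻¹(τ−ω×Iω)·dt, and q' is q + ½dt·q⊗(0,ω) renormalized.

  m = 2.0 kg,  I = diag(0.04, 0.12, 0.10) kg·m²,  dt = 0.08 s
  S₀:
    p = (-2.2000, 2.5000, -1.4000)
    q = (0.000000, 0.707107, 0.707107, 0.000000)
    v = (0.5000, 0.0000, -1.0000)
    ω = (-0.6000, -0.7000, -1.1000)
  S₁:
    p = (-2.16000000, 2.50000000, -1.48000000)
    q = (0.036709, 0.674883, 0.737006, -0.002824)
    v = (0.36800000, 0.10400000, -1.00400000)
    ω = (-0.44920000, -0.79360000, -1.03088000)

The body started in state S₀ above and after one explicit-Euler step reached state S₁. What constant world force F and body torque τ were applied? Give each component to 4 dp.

F = (-3.3000, 2.6000, -0.1000)
τ = (0.0600, -0.1800, 0.1200)

Δv = v₁−v₀ = (-0.13200000, 0.10400000, -0.00400000)
m·(v₁−v₀)/dt = (-3.3000, 2.6000, -0.1000)
ω₁ − ω₀ = (0.15080000, -0.09360000, 0.06912000)
I·α + gyro = (0.0600, -0.1800, 0.1200)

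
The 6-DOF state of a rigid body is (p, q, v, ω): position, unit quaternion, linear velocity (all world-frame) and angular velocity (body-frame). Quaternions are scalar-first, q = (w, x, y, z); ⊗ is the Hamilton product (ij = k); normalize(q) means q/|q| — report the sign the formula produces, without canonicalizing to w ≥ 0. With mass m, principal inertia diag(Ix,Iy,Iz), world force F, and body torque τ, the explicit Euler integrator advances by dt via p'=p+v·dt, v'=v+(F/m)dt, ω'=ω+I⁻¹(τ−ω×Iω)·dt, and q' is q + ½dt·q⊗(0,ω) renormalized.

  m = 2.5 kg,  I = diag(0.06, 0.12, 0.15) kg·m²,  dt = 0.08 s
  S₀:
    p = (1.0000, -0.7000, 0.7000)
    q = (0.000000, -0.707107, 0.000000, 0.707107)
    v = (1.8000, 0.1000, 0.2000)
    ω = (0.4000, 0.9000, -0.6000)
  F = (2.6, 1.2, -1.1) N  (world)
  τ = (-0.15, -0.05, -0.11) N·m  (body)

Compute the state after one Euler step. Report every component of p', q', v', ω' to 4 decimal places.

p' = (1.1440, -0.6920, 0.7160)
q' = (0.0283, -0.7318, -0.0057, 0.6809)
v' = (1.8832, 0.1384, 0.1648)
ω' = (0.2216, 0.8523, -0.6702)

ω×(Iω) gyroscopic = (-0.0162, 0.0216, 0.0216)
(τ − ω×Iω)/I = (-2.2300, -0.5967, -0.8773)
ω + α·dt = (0.2216, 0.8523, -0.6702)
q⊗(0,ω) = (0.7071070, -0.6363963, -0.1414214, -0.6363963)
updated quaternion q' = (0.0283, -0.7318, -0.0057, 0.6809)
p + v·dt = (1.1440, -0.6920, 0.7160)
v + (F/m)dt = (1.8832, 0.1384, 0.1648)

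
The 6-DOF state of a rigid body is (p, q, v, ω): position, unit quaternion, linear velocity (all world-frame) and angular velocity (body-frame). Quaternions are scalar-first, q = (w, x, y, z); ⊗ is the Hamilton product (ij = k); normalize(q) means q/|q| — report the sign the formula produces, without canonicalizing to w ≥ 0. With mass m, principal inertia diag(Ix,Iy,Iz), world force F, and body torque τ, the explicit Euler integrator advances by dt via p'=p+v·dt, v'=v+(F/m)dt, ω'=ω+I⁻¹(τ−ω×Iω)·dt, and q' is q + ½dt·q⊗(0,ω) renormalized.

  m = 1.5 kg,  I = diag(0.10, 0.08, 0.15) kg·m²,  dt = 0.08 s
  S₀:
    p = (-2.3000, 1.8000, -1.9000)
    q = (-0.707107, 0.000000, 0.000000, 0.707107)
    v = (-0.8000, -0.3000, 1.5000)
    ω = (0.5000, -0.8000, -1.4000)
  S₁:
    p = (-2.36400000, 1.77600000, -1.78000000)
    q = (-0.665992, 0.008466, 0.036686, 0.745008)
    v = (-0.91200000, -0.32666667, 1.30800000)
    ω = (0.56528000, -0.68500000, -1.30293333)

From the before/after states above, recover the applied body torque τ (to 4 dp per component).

τ = (0.1600, 0.1500, 0.1900)

Δω = ω₁−ω₀ = (0.06528000, 0.11500000, 0.09706667)
gyro term ω₀×Iω₀ = (0.0784, 0.0350, 0.0080)
τ = I·(Δω/dt) + ω₀×(Iω₀) = (0.1600, 0.1500, 0.1900)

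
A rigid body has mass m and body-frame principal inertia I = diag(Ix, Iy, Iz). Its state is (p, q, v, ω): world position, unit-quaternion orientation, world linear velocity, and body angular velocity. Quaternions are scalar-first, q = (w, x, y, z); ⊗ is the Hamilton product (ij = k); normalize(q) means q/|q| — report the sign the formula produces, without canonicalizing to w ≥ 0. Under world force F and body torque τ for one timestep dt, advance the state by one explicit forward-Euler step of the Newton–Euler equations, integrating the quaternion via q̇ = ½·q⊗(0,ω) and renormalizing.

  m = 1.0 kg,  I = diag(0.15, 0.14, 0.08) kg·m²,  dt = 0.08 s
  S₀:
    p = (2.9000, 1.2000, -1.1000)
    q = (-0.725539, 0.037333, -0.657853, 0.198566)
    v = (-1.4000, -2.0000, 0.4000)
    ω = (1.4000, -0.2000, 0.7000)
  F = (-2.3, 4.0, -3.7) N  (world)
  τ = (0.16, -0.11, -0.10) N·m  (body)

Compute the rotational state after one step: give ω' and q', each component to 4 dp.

ω' = (1.4809, -0.3021, 0.5972)
q' = (-0.7370, -0.0201, -0.6407, 0.2144)

gyro term ω×Iω = (0.0084, 0.0686, 0.0028)
(τ − ω×Iω)/I = (1.0107, -1.2757, -1.2850)
ω + α·dt = (1.4809, -0.3021, 0.5972)
q⊗(0,ω) = (-0.3228330, -1.4365385, 0.3969671, 0.4056503)
q' = normalize(q + ½dt·q⊗(0,ω)) = (-0.7370, -0.0201, -0.6407, 0.2144)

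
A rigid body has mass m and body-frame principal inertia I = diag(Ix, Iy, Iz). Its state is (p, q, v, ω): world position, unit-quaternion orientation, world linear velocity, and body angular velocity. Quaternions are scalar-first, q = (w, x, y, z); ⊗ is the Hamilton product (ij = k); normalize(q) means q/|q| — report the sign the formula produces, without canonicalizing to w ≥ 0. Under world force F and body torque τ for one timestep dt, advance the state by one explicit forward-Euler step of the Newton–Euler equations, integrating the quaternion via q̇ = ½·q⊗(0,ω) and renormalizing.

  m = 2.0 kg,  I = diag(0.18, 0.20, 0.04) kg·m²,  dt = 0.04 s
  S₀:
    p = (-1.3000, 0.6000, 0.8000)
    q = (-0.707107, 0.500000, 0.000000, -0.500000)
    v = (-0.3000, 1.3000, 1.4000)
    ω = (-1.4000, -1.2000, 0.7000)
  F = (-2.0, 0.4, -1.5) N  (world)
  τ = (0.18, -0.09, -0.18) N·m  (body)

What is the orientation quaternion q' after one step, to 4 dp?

q⊗(0,ω) = (1.0500000, 0.3899498, 1.1985284, -1.0949749)
q + ½dt·q⊗(0,ω), renormalized = (-0.6856, 0.5074, 0.0240, -0.5215)

q' = (-0.6856, 0.5074, 0.0240, -0.5215)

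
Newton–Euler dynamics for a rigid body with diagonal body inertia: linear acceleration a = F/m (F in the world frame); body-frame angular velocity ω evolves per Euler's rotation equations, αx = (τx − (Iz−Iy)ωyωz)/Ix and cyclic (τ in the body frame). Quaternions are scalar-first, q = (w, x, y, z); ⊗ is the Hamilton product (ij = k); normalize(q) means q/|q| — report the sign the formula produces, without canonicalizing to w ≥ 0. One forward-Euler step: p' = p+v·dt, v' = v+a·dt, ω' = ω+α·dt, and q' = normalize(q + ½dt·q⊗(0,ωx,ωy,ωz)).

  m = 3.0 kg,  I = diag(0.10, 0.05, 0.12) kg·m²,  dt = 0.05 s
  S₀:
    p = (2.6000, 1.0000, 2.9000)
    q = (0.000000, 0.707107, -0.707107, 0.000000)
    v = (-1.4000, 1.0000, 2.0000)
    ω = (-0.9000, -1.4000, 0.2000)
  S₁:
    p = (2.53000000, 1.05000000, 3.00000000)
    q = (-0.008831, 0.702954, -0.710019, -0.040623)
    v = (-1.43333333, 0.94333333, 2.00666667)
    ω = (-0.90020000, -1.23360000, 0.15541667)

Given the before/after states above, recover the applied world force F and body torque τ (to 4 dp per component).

F = (-2.0000, -3.4000, 0.4000)
τ = (-0.0200, 0.1700, -0.1700)

v₁ − v₀ = (-0.03333333, -0.05666667, 0.00666667)
applied force F = (-2.0000, -3.4000, 0.4000)
ω₁ − ω₀ = (-0.00020000, 0.16640000, -0.04458333)
applied torque τ = (-0.0200, 0.1700, -0.1700)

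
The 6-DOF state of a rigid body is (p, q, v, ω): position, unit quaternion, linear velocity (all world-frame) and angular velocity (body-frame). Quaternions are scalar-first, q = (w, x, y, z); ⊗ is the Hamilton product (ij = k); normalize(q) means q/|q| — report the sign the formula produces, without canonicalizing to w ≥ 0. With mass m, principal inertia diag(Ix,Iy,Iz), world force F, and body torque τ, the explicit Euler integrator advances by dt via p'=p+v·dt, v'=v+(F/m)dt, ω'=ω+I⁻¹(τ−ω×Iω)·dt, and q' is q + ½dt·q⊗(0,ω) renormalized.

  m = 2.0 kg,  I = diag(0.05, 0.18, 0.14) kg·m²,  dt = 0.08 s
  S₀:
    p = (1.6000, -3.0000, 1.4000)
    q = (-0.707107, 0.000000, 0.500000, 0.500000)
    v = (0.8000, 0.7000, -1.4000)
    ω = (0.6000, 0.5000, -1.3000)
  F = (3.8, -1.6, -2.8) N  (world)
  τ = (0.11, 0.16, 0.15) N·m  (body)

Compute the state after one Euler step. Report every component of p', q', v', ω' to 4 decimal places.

ω×(Iω) gyroscopic = (0.0260, 0.0702, 0.0390)
α = I⁻¹(τ − ω×Iω) = (1.6800, 0.4989, 0.7929)
ω' = ω + α·dt = (0.7344, 0.5399, -1.2366)
2q̇ = q⊗(0,ω) = (0.4000000, -1.3242642, -0.0535535, 0.6192391)
q + ½dt·q⊗(0,ω), renormalized = (-0.6898, -0.0529, 0.4969, 0.5238)
a = F/m = (1.9000, -0.8000, -1.4000)
p + v·dt = (1.6640, -2.9440, 1.2880)
v' = v + a·dt = (0.9520, 0.6360, -1.5120)

p' = (1.6640, -2.9440, 1.2880)
q' = (-0.6898, -0.0529, 0.4969, 0.5238)
v' = (0.9520, 0.6360, -1.5120)
ω' = (0.7344, 0.5399, -1.2366)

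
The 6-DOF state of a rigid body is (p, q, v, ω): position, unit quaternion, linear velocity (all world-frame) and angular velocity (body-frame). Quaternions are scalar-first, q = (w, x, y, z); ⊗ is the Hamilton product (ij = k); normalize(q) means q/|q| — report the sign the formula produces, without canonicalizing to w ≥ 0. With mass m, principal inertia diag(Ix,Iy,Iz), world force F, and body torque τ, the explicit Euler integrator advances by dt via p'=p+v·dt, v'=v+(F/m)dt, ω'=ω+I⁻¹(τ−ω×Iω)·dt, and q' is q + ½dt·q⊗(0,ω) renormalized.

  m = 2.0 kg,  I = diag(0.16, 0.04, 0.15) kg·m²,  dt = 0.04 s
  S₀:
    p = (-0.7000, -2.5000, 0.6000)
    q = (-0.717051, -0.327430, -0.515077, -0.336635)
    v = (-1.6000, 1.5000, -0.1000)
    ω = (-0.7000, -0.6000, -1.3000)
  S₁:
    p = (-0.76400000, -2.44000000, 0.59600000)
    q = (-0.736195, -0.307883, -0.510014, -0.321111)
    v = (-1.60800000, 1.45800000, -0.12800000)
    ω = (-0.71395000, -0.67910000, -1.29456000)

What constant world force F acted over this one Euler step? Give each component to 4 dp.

v₁ − v₀ = (-0.00800000, -0.04200000, -0.02800000)
applied force F = (-0.4000, -2.1000, -1.4000)

F = (-0.4000, -2.1000, -1.4000)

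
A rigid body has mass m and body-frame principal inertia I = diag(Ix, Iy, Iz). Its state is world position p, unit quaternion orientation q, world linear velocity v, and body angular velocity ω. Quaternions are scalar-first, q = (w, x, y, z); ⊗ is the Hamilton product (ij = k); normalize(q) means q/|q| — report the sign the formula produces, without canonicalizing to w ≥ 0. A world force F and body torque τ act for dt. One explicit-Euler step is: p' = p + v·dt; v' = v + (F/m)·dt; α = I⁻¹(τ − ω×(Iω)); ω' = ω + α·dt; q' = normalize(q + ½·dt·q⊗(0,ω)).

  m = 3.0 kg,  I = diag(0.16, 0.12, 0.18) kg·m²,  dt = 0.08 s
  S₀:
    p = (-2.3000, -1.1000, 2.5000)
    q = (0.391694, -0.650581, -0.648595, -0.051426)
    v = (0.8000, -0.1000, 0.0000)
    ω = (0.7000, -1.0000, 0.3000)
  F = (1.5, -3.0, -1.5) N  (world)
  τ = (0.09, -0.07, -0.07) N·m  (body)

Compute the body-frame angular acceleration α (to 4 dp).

ω×(Iω) gyroscopic = (-0.0180, -0.0042, 0.0280)
(τ − ω×Iω)/I = (0.6750, -0.5483, -0.5444)

α = (0.6750, -0.5483, -0.5444)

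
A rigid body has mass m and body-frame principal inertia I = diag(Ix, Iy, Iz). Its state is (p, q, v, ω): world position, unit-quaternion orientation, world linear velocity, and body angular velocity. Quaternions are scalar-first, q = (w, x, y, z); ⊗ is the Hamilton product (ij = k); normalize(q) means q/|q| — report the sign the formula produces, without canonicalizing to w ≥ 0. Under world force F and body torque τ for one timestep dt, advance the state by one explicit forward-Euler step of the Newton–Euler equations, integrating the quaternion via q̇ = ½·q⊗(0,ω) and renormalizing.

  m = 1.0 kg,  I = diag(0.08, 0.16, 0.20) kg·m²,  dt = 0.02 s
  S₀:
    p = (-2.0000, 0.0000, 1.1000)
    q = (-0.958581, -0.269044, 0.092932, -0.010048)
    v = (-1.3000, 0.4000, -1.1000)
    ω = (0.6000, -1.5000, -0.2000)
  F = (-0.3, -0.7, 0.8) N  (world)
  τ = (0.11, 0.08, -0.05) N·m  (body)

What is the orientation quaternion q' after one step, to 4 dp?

q' = (-0.9555, -0.2751, 0.1067, -0.0047)

2q̇ = q⊗(0,ω) = (0.2988148, -0.6088070, 1.3780339, 0.5395230)
q + ½dt·q⊗(0,ω), renormalized = (-0.9555, -0.2751, 0.1067, -0.0047)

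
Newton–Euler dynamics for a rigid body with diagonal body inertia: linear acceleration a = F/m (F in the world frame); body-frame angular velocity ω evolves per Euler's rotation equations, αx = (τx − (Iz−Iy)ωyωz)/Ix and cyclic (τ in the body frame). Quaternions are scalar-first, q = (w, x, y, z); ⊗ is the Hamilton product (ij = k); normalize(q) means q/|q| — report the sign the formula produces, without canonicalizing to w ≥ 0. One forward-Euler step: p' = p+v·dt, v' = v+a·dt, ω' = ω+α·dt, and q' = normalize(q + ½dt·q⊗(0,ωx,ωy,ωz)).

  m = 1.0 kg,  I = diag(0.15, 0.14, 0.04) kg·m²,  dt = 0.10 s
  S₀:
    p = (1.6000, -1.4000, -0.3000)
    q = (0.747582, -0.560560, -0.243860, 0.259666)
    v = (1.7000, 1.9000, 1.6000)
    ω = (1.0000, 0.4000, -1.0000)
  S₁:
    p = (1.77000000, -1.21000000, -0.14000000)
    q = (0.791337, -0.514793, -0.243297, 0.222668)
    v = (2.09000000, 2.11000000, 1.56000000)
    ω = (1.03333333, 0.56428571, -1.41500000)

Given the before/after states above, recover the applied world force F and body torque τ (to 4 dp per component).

ω₁ − ω₀ = (0.03333333, 0.16428571, -0.41500000)
ω₀×(Iω₀) = (0.0400, -0.1100, -0.0040)
I·α + gyro = (0.0900, 0.1200, -0.1700)
Δv = v₁−v₀ = (0.39000000, 0.21000000, -0.04000000)
F = m·Δv/dt = (3.9000, 2.1000, -0.4000)

F = (3.9000, 2.1000, -0.4000)
τ = (0.0900, 0.1200, -0.1700)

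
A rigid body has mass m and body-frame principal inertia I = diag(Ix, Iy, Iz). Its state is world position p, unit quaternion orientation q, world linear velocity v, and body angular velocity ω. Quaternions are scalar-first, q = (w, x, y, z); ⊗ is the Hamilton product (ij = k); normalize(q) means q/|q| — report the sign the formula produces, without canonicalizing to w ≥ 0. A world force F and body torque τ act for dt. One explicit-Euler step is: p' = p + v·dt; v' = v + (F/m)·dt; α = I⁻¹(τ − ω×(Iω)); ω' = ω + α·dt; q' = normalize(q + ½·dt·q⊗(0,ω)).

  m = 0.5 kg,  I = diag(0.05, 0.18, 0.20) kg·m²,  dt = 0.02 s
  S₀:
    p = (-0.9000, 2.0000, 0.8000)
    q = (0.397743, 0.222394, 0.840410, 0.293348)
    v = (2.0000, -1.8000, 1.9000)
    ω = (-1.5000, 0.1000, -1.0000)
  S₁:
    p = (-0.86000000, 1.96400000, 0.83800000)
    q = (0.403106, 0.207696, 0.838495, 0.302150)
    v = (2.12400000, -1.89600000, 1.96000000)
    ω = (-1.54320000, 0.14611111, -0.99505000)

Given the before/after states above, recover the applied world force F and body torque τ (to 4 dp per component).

Δω = ω₁−ω₀ = (-0.04320000, 0.04611111, 0.00495000)
τ = I·(Δω/dt) + ω₀×(Iω₀) = (-0.1100, 0.1900, 0.0300)
v₁ − v₀ = (0.12400000, -0.09600000, 0.06000000)
m·(v₁−v₀)/dt = (3.1000, -2.4000, 1.5000)

F = (3.1000, -2.4000, 1.5000)
τ = (-0.1100, 0.1900, 0.0300)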